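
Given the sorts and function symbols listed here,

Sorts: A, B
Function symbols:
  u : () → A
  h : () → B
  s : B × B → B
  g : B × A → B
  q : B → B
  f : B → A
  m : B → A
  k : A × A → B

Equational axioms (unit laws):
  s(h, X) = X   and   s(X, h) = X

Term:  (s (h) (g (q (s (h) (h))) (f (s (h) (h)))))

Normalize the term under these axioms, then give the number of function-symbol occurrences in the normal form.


size = 5

1. (s (h) (g (q (s (h) (h))) (f (s (h) (h)))))  →  (g (q (s (h) (h))) (f (s (h) (h))))
2. (g (q (s (h) (h))) (f (s (h) (h))))  →  (g (q (h)) (f (s (h) (h))))
3. (g (q (h)) (f (s (h) (h))))  →  (g (q (h)) (f (h)))
normal form: (g (q (h)) (f (h)))


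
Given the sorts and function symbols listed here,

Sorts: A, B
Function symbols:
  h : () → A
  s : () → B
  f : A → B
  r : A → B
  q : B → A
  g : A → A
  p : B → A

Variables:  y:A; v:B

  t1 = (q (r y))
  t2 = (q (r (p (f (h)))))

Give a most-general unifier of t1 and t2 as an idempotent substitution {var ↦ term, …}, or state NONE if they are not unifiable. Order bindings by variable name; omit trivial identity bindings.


{y ↦ (p (f (h)))}


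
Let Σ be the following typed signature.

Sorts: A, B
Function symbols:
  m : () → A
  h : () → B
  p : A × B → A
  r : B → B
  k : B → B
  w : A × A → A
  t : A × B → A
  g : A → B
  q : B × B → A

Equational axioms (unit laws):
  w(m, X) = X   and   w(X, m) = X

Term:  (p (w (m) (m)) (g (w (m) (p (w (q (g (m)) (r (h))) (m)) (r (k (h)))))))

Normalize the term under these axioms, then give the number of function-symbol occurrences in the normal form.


1. (p (w (m) (m)) (g (w (m) (p (w (q (g (m)) (r (h))) (m)) (r (k (h)))))))  →  (p (m) (g (w (m) (p (w (q (g (m)) (r (h))) (m)) (r (k (h)))))))
2. (p (m) (g (w (m) (p (w (q (g (m)) (r (h))) (m)) (r (k (h)))))))  →  (p (m) (g (p (w (q (g (m)) (r (h))) (m)) (r (k (h))))))
3. (p (m) (g (p (w (q (g (m)) (r (h))) (m)) (r (k (h))))))  →  (p (m) (g (p (q (g (m)) (r (h))) (r (k (h))))))
normal form: (p (m) (g (p (q (g (m)) (r (h))) (r (k (h))))))

size = 12


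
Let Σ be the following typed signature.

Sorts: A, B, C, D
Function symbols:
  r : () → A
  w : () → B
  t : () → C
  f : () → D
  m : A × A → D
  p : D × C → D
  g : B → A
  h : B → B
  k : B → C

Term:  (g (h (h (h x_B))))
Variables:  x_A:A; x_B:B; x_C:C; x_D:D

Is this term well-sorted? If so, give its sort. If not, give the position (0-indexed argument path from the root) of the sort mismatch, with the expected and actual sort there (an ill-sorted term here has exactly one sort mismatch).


        x_B : B
      (h x_B) : B
    (h (h x_B)) : B
  (h (h (h x_B))) : B
(g (h (h (h x_B)))) : A

well-sorted; sort = A


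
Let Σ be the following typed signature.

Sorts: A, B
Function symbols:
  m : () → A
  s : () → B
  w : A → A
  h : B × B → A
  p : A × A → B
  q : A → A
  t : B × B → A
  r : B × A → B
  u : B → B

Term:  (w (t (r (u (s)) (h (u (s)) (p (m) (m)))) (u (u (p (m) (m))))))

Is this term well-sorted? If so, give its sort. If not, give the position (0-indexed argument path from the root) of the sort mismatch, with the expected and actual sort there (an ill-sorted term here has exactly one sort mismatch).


        (s) : B
      (u (s)) : B
          (s) : B
        (u (s)) : B
          (m) : A
          (m) : A
        (p (m) (m)) : B
      (h (u (s)) (p (m) (m))) : A
    (r (u (s)) (h (u (s)) (p (m) (m)))) : B
          (m) : A
          (m) : A
        (p (m) (m)) : B
      (u (p (m) (m))) : B
    (u (u (p (m) (m)))) : B
  (t (r (u (s)) (h (u (s)) (p (m) (m)))) (u (u (p (m) (m))))) : A
(w (t (r (u (s)) (h (u (s)) (p (m) (m)))) (u (u (p (m) (m)))))) : A

well-sorted; sort = A


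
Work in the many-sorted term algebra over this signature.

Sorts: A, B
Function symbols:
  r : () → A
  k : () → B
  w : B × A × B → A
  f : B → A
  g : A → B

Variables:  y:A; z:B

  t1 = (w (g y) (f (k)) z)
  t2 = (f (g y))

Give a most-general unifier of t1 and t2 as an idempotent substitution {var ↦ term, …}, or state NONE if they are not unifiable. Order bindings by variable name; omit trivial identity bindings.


NONE (not unifiable)

head clash or occurs-check failure — not unifiable


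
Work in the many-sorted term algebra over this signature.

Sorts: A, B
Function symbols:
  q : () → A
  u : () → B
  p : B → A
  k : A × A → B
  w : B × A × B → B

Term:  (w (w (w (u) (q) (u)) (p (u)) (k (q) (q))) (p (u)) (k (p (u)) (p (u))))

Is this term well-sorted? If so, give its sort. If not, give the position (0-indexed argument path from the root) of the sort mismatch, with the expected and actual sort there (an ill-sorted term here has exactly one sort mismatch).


well-sorted; sort = B

      (u) : B
      (q) : A
      (u) : B
    (w (u) (q) (u)) : B
      (u) : B
    (p (u)) : A
      (q) : A
      (q) : A
    (k (q) (q)) : B
  (w (w (u) (q) (u)) (p (u)) (k (q) (q))) : B
    (u) : B
  (p (u)) : A
      (u) : B
    (p (u)) : A
      (u) : B
    (p (u)) : A
  (k (p (u)) (p (u))) : B
(w (w (w (u) (q) (u)) (p (u)) (k (q) (q))) (p (u)) (k (p (u)) (p (u)))) : B


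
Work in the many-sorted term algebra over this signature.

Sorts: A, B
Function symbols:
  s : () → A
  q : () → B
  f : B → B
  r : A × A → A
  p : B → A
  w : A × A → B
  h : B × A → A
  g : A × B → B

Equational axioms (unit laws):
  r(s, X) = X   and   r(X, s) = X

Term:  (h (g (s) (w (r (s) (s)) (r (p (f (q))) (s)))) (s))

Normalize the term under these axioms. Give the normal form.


normal form = (h (g (s) (w (s) (p (f (q))))) (s))

1. (h (g (s) (w (r (s) (s)) (r (p (f (q))) (s)))) (s))  →  (h (g (s) (w (s) (r (p (f (q))) (s)))) (s))
2. (h (g (s) (w (s) (r (p (f (q))) (s)))) (s))  →  (h (g (s) (w (s) (p (f (q))))) (s))


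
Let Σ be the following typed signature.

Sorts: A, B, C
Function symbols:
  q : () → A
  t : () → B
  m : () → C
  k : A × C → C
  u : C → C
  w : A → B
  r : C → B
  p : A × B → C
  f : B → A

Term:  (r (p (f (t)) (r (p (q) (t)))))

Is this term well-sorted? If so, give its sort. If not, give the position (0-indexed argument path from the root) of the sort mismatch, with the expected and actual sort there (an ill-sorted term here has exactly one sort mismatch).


      (t) : B
    (f (t)) : A
        (q) : A
        (t) : B
      (p (q) (t)) : C
    (r (p (q) (t))) : B
  (p (f (t)) (r (p (q) (t)))) : C
(r (p (f (t)) (r (p (q) (t))))) : B

well-sorted; sort = B


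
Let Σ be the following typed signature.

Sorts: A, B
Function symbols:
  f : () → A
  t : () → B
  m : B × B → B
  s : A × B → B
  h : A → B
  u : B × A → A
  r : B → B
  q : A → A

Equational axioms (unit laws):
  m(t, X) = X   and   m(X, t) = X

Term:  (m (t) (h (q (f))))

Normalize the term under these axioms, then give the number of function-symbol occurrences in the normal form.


size = 3

1. (m (t) (h (q (f))))  →  (h (q (f)))
normal form: (h (q (f)))


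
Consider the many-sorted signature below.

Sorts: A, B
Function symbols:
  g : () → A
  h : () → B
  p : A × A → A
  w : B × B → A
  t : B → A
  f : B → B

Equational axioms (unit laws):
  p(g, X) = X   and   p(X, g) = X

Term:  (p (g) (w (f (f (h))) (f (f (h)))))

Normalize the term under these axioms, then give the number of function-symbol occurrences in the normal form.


size = 7

1. (p (g) (w (f (f (h))) (f (f (h)))))  →  (w (f (f (h))) (f (f (h))))
normal form: (w (f (f (h))) (f (f (h))))


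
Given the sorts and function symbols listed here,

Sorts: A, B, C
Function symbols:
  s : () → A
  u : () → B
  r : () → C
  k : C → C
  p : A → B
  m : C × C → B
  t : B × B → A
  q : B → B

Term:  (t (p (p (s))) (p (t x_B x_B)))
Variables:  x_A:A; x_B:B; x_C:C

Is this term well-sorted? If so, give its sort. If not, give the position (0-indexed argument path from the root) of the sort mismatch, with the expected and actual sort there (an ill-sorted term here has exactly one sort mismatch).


      (s) : A
    (p (s)) : B
  (p (p (s))) : ✗ arg 0 at [0, 0] has sort B, expected A
      x_B : B
      x_B : B
    (t x_B x_B) : A
  (p (t x_B x_B)) : B

ill-sorted at position [0, 0]: expected A, got B


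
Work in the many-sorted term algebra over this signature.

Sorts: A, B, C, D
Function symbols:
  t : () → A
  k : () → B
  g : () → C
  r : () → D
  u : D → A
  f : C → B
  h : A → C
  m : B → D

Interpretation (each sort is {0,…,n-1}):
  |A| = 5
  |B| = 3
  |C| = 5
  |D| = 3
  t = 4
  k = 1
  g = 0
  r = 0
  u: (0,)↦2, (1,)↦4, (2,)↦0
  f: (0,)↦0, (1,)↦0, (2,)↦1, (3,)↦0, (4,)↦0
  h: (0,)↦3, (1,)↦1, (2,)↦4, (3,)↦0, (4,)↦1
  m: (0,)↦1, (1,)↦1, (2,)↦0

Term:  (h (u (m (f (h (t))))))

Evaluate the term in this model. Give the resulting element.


value = 1

  t = 4
  (h (t)) = h(4,) = 1
  (f (h (t))) = f(1,) = 0
  (m (f (h (t)))) = m(0,) = 1
  (u (m (f (h (t))))) = u(1,) = 4
  (h (u (m (f (h (t)))))) = h(4,) = 1


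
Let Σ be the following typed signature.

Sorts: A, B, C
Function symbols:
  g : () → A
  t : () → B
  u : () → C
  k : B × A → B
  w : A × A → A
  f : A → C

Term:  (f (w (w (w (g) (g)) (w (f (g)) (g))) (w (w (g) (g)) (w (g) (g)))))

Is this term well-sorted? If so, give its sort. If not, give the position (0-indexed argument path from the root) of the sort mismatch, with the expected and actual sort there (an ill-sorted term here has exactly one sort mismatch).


ill-sorted at position [0, 0, 1, 0]: expected A, got C

        (g) : A
        (g) : A
      (w (g) (g)) : A
          (g) : A
        (f (g)) : C
        (g) : A
      (w (f (g)) (g)) : ✗ arg 0 at [0, 0, 1, 0] has sort C, expected A
        (g) : A
        (g) : A
      (w (g) (g)) : A
        (g) : A
        (g) : A
      (w (g) (g)) : A
    (w (w (g) (g)) (w (g) (g))) : A


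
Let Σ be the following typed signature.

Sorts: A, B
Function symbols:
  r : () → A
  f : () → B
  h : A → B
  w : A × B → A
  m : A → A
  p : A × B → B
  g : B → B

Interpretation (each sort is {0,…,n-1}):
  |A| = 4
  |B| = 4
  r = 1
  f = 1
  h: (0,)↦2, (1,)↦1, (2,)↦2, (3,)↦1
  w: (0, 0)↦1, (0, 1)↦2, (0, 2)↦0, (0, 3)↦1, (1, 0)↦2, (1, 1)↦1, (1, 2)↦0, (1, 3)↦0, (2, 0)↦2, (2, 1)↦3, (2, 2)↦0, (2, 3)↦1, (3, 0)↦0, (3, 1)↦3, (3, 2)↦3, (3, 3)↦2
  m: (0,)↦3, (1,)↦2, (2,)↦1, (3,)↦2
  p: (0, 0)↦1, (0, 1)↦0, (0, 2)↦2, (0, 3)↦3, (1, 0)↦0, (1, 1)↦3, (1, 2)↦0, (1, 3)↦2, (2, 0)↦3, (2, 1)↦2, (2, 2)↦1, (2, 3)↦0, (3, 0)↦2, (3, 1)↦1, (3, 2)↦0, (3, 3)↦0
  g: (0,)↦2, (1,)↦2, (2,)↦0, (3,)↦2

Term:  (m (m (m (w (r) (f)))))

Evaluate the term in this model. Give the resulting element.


value = 2

  r = 1
  f = 1
  (w (r) (f)) = w(1, 1) = 1
  (m (w (r) (f))) = m(1,) = 2
  (m (m (w (r) (f)))) = m(2,) = 1
  (m (m (m (w (r) (f))))) = m(1,) = 2


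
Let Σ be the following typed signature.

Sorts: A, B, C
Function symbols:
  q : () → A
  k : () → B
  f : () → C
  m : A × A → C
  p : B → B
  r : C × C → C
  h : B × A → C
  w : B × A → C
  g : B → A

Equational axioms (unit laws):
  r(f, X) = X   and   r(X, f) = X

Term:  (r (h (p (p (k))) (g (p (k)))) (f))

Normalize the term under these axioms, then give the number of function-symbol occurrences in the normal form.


size = 7

1. (r (h (p (p (k))) (g (p (k)))) (f))  →  (h (p (p (k))) (g (p (k))))
normal form: (h (p (p (k))) (g (p (k))))


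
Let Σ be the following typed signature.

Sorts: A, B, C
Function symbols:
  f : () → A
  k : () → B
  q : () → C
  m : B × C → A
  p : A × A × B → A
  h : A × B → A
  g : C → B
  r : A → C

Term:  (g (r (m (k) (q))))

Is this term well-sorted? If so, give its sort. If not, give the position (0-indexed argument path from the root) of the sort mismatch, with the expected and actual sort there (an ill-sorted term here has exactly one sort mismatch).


well-sorted; sort = B

      (k) : B
      (q) : C
    (m (k) (q)) : A
  (r (m (k) (q))) : C
(g (r (m (k) (q)))) : B


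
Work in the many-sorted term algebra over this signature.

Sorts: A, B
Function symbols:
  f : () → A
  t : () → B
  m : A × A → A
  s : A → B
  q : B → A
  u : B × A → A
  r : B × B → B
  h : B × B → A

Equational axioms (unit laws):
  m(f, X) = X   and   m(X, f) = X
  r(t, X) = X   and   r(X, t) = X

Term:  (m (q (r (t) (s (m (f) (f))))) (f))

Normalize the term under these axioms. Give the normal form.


1. (m (q (r (t) (s (m (f) (f))))) (f))  →  (q (r (t) (s (m (f) (f)))))
2. (q (r (t) (s (m (f) (f)))))  →  (q (s (m (f) (f))))
3. (q (s (m (f) (f))))  →  (q (s (f)))

normal form = (q (s (f)))


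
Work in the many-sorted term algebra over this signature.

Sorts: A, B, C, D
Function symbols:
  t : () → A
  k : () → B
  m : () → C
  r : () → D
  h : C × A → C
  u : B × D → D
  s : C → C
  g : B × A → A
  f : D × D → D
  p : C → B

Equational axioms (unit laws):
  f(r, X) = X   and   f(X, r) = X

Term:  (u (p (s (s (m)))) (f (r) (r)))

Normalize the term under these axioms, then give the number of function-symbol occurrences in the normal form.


size = 6

1. (u (p (s (s (m)))) (f (r) (r)))  →  (u (p (s (s (m)))) (r))
normal form: (u (p (s (s (m)))) (r))


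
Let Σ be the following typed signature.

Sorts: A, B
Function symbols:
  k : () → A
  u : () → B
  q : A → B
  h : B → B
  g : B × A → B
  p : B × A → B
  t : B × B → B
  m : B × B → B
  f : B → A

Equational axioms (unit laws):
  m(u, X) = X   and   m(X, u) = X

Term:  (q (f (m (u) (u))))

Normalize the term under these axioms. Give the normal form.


1. (q (f (m (u) (u))))  →  (q (f (u)))

normal form = (q (f (u)))


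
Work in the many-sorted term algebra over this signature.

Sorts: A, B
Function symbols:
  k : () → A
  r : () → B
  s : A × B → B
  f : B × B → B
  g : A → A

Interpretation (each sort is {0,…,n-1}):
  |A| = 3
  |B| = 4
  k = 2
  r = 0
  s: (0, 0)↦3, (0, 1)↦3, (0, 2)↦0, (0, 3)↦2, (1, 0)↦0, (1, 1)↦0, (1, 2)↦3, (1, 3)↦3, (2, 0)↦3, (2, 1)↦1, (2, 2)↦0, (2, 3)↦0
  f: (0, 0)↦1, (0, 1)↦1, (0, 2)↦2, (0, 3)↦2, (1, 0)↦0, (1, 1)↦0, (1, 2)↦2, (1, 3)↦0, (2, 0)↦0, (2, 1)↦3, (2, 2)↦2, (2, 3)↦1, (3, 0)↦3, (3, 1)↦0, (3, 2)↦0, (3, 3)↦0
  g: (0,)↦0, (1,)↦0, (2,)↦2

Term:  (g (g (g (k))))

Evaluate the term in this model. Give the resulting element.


value = 2

  k = 2
  (g (k)) = g(2,) = 2
  (g (g (k))) = g(2,) = 2
  (g (g (g (k)))) = g(2,) = 2


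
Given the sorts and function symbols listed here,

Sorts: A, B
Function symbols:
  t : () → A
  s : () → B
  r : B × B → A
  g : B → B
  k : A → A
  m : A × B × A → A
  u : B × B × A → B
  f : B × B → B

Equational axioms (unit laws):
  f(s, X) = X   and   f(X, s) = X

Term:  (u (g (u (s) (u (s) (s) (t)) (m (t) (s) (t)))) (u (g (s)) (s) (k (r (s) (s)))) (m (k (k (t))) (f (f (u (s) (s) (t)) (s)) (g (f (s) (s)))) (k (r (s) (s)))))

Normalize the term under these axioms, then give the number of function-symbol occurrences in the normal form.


size = 35

1. (u (g (u (s) (u (s) (s) (t)) (m (t) (s) (t)))) (u (g (s)) (s) (k (r (s) (s)))) (m (k (k (t))) (f (f (u (s) (s) (t)) (s)) (g (f (s) (s)))) (k (r (s) (s)))))  →  (u (g (u (s) (u (s) (s) (t)) (m (t) (s) (t)))) (u (g (s)) (s) (k (r (s) (s)))) (m (k (k (t))) (f (u (s) (s) (t)) (g (f (s) (s)))) (k (r (s) (s)))))
2. (u (g (u (s) (u (s) (s) (t)) (m (t) (s) (t)))) (u (g (s)) (s) (k (r (s) (s)))) (m (k (k (t))) (f (u (s) (s) (t)) (g (f (s) (s)))) (k (r (s) (s)))))  →  (u (g (u (s) (u (s) (s) (t)) (m (t) (s) (t)))) (u (g (s)) (s) (k (r (s) (s)))) (m (k (k (t))) (f (u (s) (s) (t)) (g (s))) (k (r (s) (s)))))
normal form: (u (g (u (s) (u (s) (s) (t)) (m (t) (s) (t)))) (u (g (s)) (s) (k (r (s) (s)))) (m (k (k (t))) (f (u (s) (s) (t)) (g (s))) (k (r (s) (s)))))


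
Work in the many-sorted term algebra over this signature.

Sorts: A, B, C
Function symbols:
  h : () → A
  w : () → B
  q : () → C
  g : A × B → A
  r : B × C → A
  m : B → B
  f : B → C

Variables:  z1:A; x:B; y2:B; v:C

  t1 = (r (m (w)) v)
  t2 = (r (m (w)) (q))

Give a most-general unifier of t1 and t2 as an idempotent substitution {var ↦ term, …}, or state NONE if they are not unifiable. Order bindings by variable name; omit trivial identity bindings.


{v ↦ (q)}


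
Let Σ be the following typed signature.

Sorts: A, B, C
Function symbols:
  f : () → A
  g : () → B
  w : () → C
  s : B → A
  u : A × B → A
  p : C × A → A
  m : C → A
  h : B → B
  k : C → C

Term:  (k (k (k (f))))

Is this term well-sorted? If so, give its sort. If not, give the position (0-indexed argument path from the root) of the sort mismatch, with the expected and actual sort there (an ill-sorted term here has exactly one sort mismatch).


      (f) : A
    (k (f)) : ✗ arg 0 at [0, 0, 0] has sort A, expected C

ill-sorted at position [0, 0, 0]: expected C, got A


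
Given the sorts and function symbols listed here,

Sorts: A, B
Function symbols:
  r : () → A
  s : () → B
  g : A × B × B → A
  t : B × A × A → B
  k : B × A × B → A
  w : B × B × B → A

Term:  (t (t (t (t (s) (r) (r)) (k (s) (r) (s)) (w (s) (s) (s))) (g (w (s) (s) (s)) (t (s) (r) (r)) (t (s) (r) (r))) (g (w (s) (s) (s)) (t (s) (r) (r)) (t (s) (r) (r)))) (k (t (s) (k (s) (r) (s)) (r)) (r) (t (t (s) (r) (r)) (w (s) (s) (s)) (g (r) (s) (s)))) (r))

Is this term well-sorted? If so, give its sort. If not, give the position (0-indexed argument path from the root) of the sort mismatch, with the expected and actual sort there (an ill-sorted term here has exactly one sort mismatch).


        (s) : B
        (r) : A
        (r) : A
      (t (s) (r) (r)) : B
        (s) : B
        (r) : A
        (s) : B
      (k (s) (r) (s)) : A
        (s) : B
        (s) : B
        (s) : B
      (w (s) (s) (s)) : A
    (t (t (s) (r) (r)) (k (s) (r) (s)) (w (s) (s) (s))) : B
        (s) : B
        (s) : B
        (s) : B
      (w (s) (s) (s)) : A
        (s) : B
        (r) : A
        (r) : A
      (t (s) (r) (r)) : B
        (s) : B
        (r) : A
        (r) : A
      (t (s) (r) (r)) : B
    (g (w (s) (s) (s)) (t (s) (r) (r)) (t (s) (r) (r))) : A
        (s) : B
        (s) : B
        (s) : B
      (w (s) (s) (s)) : A
        (s) : B
        (r) : A
        (r) : A
      (t (s) (r) (r)) : B
        (s) : B
        (r) : A
        (r) : A
      (t (s) (r) (r)) : B
    (g (w (s) (s) (s)) (t (s) (r) (r)) (t (s) (r) (r))) : A
  (t (t (t (s) (r) (r)) (k (s) (r) (s)) (w (s) (s) (s))) (g (w (s) (s) (s)) (t (s) (r) (r)) (t (s) (r) (r))) (g (w (s) (s) (s)) (t (s) (r) (r)) (t (s) (r) (r)))) : B
      (s) : B
        (s) : B
        (r) : A
        (s) : B
      (k (s) (r) (s)) : A
      (r) : A
    (t (s) (k (s) (r) (s)) (r)) : B
    (r) : A
        (s) : B
        (r) : A
        (r) : A
      (t (s) (r) (r)) : B
        (s) : B
        (s) : B
        (s) : B
      (w (s) (s) (s)) : A
        (r) : A
        (s) : B
        (s) : B
      (g (r) (s) (s)) : A
    (t (t (s) (r) (r)) (w (s) (s) (s)) (g (r) (s) (s))) : B
  (k (t (s) (k (s) (r) (s)) (r)) (r) (t (t (s) (r) (r)) (w (s) (s) (s)) (g (r) (s) (s)))) : A
  (r) : A
(t (t (t (t (s) (r) (r)) (k (s) (r) (s)) (w (s) (s) (s))) (g (w (s) (s) (s)) (t (s) (r) (r)) (t (s) (r) (r))) (g (w (s) (s) (s)) (t (s) (r) (r)) (t (s) (r) (r)))) (k (t (s) (k (s) (r) (s)) (r)) (r) (t (t (s) (r) (r)) (w (s) (s) (s)) (g (r) (s) (s)))) (r)) : B

well-sorted; sort = B


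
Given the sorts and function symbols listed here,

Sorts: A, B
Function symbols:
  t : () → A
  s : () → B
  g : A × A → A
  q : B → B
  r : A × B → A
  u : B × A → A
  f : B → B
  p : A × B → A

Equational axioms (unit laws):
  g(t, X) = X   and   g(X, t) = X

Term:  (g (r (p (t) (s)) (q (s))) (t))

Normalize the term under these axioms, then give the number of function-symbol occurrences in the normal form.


1. (g (r (p (t) (s)) (q (s))) (t))  →  (r (p (t) (s)) (q (s)))
normal form: (r (p (t) (s)) (q (s)))

size = 6


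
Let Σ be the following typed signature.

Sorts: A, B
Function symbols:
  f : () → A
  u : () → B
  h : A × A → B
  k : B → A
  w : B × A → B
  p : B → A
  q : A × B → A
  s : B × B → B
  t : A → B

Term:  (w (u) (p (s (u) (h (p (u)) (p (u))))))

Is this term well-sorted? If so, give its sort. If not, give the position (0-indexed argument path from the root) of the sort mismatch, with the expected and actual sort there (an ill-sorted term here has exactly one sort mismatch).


well-sorted; sort = B

  (u) : B
      (u) : B
          (u) : B
        (p (u)) : A
          (u) : B
        (p (u)) : A
      (h (p (u)) (p (u))) : B
    (s (u) (h (p (u)) (p (u)))) : B
  (p (s (u) (h (p (u)) (p (u))))) : A
(w (u) (p (s (u) (h (p (u)) (p (u)))))) : B


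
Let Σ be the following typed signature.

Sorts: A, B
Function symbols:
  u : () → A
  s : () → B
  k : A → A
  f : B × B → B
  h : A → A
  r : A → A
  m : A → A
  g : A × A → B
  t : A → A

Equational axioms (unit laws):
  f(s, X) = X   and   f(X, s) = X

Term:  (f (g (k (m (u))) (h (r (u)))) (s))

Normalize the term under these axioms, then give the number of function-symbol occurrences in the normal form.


1. (f (g (k (m (u))) (h (r (u)))) (s))  →  (g (k (m (u))) (h (r (u))))
normal form: (g (k (m (u))) (h (r (u))))

size = 7


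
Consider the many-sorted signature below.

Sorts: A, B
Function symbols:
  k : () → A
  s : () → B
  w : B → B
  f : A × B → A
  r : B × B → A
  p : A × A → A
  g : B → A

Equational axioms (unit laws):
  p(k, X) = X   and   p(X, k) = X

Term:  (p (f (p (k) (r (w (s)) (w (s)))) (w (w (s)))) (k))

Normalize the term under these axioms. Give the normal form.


1. (p (f (p (k) (r (w (s)) (w (s)))) (w (w (s)))) (k))  →  (f (p (k) (r (w (s)) (w (s)))) (w (w (s))))
2. (f (p (k) (r (w (s)) (w (s)))) (w (w (s))))  →  (f (r (w (s)) (w (s))) (w (w (s))))

normal form = (f (r (w (s)) (w (s))) (w (w (s))))


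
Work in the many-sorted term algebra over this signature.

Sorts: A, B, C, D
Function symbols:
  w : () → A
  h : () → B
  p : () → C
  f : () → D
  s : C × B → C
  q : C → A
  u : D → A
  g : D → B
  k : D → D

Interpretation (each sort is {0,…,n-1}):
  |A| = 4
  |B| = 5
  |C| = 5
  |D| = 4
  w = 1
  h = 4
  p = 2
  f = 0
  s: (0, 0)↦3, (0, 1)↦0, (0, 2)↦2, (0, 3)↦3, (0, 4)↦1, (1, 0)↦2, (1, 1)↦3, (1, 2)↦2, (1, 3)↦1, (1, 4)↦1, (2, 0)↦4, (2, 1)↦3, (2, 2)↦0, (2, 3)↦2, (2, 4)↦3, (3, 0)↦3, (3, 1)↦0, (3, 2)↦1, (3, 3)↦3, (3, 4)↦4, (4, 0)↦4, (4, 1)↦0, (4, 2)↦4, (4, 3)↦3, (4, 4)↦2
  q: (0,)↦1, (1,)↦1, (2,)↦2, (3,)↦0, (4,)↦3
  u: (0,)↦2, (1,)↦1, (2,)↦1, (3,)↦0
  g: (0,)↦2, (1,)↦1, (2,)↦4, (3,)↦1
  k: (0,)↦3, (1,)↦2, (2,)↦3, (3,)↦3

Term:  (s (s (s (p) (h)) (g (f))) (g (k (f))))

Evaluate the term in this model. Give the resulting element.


value = 3

  p = 2
  h = 4
  (s (p) (h)) = s(2, 4) = 3
  f = 0
  (g (f)) = g(0,) = 2
  (s (s (p) (h)) (g (f))) = s(3, 2) = 1
  f = 0
  (k (f)) = k(0,) = 3
  (g (k (f))) = g(3,) = 1
  (s (s (s (p) (h)) (g (f))) (g (k (f)))) = s(1, 1) = 3


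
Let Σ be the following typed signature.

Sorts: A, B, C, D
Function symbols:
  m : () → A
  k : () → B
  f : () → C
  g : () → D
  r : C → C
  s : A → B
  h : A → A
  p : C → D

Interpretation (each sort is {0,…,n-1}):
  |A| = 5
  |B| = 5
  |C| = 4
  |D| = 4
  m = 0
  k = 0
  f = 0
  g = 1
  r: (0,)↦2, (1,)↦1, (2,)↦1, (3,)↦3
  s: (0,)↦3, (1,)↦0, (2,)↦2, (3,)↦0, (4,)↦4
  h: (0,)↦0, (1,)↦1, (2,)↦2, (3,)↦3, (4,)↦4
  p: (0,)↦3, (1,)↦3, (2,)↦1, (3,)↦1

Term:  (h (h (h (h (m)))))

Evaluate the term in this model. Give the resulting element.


value = 0

  m = 0
  (h (m)) = h(0,) = 0
  (h (h (m))) = h(0,) = 0
  (h (h (h (m)))) = h(0,) = 0
  (h (h (h (h (m))))) = h(0,) = 0


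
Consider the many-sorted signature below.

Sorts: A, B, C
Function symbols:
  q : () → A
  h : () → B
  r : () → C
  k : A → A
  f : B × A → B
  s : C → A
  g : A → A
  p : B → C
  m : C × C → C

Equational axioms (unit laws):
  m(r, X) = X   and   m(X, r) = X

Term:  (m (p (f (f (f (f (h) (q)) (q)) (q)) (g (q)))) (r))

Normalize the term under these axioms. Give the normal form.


normal form = (p (f (f (f (f (h) (q)) (q)) (q)) (g (q))))

1. (m (p (f (f (f (f (h) (q)) (q)) (q)) (g (q)))) (r))  →  (p (f (f (f (f (h) (q)) (q)) (q)) (g (q))))


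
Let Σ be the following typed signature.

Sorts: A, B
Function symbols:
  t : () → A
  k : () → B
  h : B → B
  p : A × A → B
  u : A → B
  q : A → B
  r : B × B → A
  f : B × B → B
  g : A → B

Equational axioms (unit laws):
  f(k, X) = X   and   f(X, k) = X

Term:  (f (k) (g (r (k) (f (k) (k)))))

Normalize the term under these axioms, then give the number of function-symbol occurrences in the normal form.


size = 4

1. (f (k) (g (r (k) (f (k) (k)))))  →  (g (r (k) (f (k) (k))))
2. (g (r (k) (f (k) (k))))  →  (g (r (k) (k)))
normal form: (g (r (k) (k)))


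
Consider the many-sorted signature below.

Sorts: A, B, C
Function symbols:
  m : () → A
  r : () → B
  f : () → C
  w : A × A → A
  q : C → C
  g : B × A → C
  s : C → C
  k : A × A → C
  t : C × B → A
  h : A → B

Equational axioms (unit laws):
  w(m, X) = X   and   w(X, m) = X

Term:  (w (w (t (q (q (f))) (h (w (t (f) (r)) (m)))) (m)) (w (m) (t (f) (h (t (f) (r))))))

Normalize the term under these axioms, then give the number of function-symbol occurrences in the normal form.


size = 15

1. (w (w (t (q (q (f))) (h (w (t (f) (r)) (m)))) (m)) (w (m) (t (f) (h (t (f) (r))))))  →  (w (t (q (q (f))) (h (w (t (f) (r)) (m)))) (w (m) (t (f) (h (t (f) (r))))))
2. (w (t (q (q (f))) (h (w (t (f) (r)) (m)))) (w (m) (t (f) (h (t (f) (r))))))  →  (w (t (q (q (f))) (h (t (f) (r)))) (w (m) (t (f) (h (t (f) (r))))))
3. (w (t (q (q (f))) (h (t (f) (r)))) (w (m) (t (f) (h (t (f) (r))))))  →  (w (t (q (q (f))) (h (t (f) (r)))) (t (f) (h (t (f) (r)))))
normal form: (w (t (q (q (f))) (h (t (f) (r)))) (t (f) (h (t (f) (r)))))


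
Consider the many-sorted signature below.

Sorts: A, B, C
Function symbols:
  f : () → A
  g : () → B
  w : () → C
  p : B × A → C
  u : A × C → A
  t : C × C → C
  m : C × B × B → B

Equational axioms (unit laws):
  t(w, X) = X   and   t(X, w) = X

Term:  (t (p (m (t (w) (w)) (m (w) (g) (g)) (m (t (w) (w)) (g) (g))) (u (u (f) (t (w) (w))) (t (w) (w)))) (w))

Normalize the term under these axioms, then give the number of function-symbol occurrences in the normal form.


1. (t (p (m (t (w) (w)) (m (w) (g) (g)) (m (t (w) (w)) (g) (g))) (u (u (f) (t (w) (w))) (t (w) (w)))) (w))  →  (p (m (t (w) (w)) (m (w) (g) (g)) (m (t (w) (w)) (g) (g))) (u (u (f) (t (w) (w))) (t (w) (w))))
2. (p (m (t (w) (w)) (m (w) (g) (g)) (m (t (w) (w)) (g) (g))) (u (u (f) (t (w) (w))) (t (w) (w))))  →  (p (m (w) (m (w) (g) (g)) (m (t (w) (w)) (g) (g))) (u (u (f) (t (w) (w))) (t (w) (w))))
3. (p (m (w) (m (w) (g) (g)) (m (t (w) (w)) (g) (g))) (u (u (f) (t (w) (w))) (t (w) (w))))  →  (p (m (w) (m (w) (g) (g)) (m (w) (g) (g))) (u (u (f) (t (w) (w))) (t (w) (w))))
4. (p (m (w) (m (w) (g) (g)) (m (w) (g) (g))) (u (u (f) (t (w) (w))) (t (w) (w))))  →  (p (m (w) (m (w) (g) (g)) (m (w) (g) (g))) (u (u (f) (w)) (t (w) (w))))
5. (p (m (w) (m (w) (g) (g)) (m (w) (g) (g))) (u (u (f) (w)) (t (w) (w))))  →  (p (m (w) (m (w) (g) (g)) (m (w) (g) (g))) (u (u (f) (w)) (w)))
normal form: (p (m (w) (m (w) (g) (g)) (m (w) (g) (g))) (u (u (f) (w)) (w)))

size = 16


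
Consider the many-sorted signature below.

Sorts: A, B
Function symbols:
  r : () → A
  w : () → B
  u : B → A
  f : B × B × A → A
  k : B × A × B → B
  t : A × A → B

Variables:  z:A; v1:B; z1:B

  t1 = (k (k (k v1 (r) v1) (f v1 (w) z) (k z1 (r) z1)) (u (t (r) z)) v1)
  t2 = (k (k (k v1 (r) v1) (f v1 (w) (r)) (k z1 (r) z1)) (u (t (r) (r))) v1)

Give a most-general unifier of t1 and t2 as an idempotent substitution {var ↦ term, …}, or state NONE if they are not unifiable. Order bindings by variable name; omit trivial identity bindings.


{z ↦ (r)}


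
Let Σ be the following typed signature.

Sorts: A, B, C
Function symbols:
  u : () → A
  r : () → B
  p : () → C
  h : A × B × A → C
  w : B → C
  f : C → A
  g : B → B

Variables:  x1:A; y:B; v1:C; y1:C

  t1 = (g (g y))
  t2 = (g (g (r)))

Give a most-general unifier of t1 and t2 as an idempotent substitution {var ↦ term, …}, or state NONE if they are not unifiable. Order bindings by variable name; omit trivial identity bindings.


{y ↦ (r)}


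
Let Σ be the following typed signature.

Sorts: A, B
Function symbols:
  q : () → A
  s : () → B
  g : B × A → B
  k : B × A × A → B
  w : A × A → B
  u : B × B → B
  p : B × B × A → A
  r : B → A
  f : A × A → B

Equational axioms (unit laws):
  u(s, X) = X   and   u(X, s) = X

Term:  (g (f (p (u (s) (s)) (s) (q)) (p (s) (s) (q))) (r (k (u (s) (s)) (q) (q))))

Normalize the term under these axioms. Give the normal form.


1. (g (f (p (u (s) (s)) (s) (q)) (p (s) (s) (q))) (r (k (u (s) (s)) (q) (q))))  →  (g (f (p (s) (s) (q)) (p (s) (s) (q))) (r (k (u (s) (s)) (q) (q))))
2. (g (f (p (s) (s) (q)) (p (s) (s) (q))) (r (k (u (s) (s)) (q) (q))))  →  (g (f (p (s) (s) (q)) (p (s) (s) (q))) (r (k (s) (q) (q))))

normal form = (g (f (p (s) (s) (q)) (p (s) (s) (q))) (r (k (s) (q) (q))))


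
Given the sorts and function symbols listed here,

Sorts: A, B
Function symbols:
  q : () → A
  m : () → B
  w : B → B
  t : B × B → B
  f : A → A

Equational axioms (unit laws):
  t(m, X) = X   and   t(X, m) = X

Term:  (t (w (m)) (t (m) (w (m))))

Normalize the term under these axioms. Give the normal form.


normal form = (t (w (m)) (w (m)))

1. (t (w (m)) (t (m) (w (m))))  →  (t (w (m)) (w (m)))


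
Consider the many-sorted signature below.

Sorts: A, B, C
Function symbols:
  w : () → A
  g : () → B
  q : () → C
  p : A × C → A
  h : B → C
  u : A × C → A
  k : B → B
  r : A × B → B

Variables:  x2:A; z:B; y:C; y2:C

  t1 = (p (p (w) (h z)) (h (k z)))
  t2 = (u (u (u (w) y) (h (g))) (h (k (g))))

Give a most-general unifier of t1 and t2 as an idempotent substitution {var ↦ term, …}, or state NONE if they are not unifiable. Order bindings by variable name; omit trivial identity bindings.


head clash or occurs-check failure — not unifiable

NONE (not unifiable)


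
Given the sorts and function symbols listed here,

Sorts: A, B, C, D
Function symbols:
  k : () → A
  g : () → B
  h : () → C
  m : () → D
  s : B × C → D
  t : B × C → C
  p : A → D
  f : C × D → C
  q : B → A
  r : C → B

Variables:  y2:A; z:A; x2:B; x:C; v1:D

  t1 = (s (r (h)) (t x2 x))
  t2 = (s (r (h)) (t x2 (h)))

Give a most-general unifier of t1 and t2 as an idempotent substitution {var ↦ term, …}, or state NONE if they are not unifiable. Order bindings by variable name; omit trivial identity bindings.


{x ↦ (h)}


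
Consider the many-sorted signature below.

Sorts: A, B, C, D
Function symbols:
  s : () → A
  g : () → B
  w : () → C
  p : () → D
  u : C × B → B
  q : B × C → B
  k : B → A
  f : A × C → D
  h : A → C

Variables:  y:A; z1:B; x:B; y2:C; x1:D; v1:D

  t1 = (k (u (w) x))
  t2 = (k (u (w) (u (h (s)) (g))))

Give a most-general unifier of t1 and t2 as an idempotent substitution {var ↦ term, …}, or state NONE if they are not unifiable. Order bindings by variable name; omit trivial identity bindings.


{x ↦ (u (h (s)) (g))}


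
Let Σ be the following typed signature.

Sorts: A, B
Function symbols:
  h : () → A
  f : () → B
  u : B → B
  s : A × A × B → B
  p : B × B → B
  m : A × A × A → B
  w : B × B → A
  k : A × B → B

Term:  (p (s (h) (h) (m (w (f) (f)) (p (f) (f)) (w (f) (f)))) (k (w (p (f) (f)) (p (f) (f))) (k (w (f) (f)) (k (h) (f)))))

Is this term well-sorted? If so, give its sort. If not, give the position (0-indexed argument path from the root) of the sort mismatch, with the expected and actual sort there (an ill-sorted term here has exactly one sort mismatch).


ill-sorted at position [0, 2, 1]: expected A, got B

    (h) : A
    (h) : A
        (f) : B
        (f) : B
      (w (f) (f)) : A
        (f) : B
        (f) : B
      (p (f) (f)) : B
        (f) : B
        (f) : B
      (w (f) (f)) : A
    (m (w (f) (f)) (p (f) (f)) (w (f) (f))) : ✗ arg 1 at [0, 2, 1] has sort B, expected A
        (f) : B
        (f) : B
      (p (f) (f)) : B
        (f) : B
        (f) : B
      (p (f) (f)) : B
    (w (p (f) (f)) (p (f) (f))) : A
        (f) : B
        (f) : B
      (w (f) (f)) : A
        (h) : A
        (f) : B
      (k (h) (f)) : B
    (k (w (f) (f)) (k (h) (f))) : B
  (k (w (p (f) (f)) (p (f) (f))) (k (w (f) (f)) (k (h) (f)))) : B


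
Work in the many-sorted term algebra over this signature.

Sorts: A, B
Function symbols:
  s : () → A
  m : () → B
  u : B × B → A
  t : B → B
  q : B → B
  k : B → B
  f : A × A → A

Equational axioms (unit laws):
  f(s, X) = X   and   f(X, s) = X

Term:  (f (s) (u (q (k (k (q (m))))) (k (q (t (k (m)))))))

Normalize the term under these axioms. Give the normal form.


1. (f (s) (u (q (k (k (q (m))))) (k (q (t (k (m)))))))  →  (u (q (k (k (q (m))))) (k (q (t (k (m))))))

normal form = (u (q (k (k (q (m))))) (k (q (t (k (m))))))


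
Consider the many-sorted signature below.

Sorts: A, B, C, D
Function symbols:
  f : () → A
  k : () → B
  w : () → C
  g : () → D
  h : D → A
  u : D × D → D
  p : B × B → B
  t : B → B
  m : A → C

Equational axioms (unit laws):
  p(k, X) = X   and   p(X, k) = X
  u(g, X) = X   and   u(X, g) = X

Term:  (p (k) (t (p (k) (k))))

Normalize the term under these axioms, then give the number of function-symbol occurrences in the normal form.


1. (p (k) (t (p (k) (k))))  →  (t (p (k) (k)))
2. (t (p (k) (k)))  →  (t (k))
normal form: (t (k))

size = 2


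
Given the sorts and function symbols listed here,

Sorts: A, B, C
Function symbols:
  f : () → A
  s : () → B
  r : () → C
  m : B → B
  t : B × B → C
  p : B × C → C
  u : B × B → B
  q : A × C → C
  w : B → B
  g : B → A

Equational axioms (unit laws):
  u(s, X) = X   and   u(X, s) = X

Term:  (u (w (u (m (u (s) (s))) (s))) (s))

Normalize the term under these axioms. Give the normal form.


normal form = (w (m (s)))

1. (u (w (u (m (u (s) (s))) (s))) (s))  →  (w (u (m (u (s) (s))) (s)))
2. (w (u (m (u (s) (s))) (s)))  →  (w (m (u (s) (s))))
3. (w (m (u (s) (s))))  →  (w (m (s)))


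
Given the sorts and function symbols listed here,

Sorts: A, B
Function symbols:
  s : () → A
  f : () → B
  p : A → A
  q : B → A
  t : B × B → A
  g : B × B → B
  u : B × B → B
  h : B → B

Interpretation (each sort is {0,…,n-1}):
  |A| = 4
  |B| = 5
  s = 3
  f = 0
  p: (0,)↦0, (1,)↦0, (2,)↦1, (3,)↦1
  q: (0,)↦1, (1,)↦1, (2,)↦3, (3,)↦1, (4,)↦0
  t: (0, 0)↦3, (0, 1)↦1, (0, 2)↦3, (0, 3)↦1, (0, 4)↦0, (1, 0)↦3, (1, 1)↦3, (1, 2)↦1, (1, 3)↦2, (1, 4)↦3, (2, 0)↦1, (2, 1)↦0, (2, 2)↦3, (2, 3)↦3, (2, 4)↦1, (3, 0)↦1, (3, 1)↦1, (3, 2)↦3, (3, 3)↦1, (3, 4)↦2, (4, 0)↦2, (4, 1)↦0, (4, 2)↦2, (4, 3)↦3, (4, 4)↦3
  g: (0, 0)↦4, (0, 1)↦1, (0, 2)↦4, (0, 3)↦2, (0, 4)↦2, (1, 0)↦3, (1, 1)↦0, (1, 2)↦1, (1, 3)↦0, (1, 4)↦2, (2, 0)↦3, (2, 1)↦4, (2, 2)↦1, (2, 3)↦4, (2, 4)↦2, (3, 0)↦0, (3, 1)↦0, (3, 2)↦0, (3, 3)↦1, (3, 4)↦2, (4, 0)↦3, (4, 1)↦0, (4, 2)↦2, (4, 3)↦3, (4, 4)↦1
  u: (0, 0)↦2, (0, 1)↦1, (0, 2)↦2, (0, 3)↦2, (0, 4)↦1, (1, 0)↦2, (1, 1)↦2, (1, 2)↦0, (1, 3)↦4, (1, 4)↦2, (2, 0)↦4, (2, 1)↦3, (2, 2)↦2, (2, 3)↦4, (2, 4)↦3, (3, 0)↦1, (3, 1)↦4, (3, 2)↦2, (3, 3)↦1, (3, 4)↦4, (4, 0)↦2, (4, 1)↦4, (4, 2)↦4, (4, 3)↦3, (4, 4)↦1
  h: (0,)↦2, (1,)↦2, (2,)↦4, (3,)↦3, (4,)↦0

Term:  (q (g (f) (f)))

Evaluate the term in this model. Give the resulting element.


  f = 0
  f = 0
  (g (f) (f)) = g(0, 0) = 4
  (q (g (f) (f))) = q(4,) = 0

value = 0


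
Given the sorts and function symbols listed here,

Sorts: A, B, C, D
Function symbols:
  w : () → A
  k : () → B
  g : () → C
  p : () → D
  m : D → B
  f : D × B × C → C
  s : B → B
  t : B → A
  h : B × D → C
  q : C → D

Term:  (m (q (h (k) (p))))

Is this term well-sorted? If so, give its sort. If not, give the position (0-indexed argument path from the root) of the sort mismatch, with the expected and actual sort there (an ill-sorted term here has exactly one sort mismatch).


well-sorted; sort = B

      (k) : B
      (p) : D
    (h (k) (p)) : C
  (q (h (k) (p))) : D
(m (q (h (k) (p)))) : B


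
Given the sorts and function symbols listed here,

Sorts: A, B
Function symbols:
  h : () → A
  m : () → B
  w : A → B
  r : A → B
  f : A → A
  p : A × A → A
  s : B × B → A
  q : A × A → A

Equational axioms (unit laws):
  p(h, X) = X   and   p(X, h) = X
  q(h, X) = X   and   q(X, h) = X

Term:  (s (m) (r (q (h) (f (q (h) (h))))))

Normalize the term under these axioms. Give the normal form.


normal form = (s (m) (r (f (h))))

1. (s (m) (r (q (h) (f (q (h) (h))))))  →  (s (m) (r (f (q (h) (h)))))
2. (s (m) (r (f (q (h) (h)))))  →  (s (m) (r (f (h))))


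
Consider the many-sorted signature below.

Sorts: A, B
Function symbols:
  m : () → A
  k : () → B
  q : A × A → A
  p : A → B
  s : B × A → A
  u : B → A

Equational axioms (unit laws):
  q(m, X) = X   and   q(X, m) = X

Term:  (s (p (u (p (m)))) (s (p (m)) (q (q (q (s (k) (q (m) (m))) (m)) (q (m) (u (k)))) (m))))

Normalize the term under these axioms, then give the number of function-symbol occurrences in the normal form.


size = 14

1. (s (p (u (p (m)))) (s (p (m)) (q (q (q (s (k) (q (m) (m))) (m)) (q (m) (u (k)))) (m))))  →  (s (p (u (p (m)))) (s (p (m)) (q (q (s (k) (q (m) (m))) (m)) (q (m) (u (k))))))
2. (s (p (u (p (m)))) (s (p (m)) (q (q (s (k) (q (m) (m))) (m)) (q (m) (u (k))))))  →  (s (p (u (p (m)))) (s (p (m)) (q (s (k) (q (m) (m))) (q (m) (u (k))))))
3. (s (p (u (p (m)))) (s (p (m)) (q (s (k) (q (m) (m))) (q (m) (u (k))))))  →  (s (p (u (p (m)))) (s (p (m)) (q (s (k) (m)) (q (m) (u (k))))))
4. (s (p (u (p (m)))) (s (p (m)) (q (s (k) (m)) (q (m) (u (k))))))  →  (s (p (u (p (m)))) (s (p (m)) (q (s (k) (m)) (u (k)))))
normal form: (s (p (u (p (m)))) (s (p (m)) (q (s (k) (m)) (u (k)))))


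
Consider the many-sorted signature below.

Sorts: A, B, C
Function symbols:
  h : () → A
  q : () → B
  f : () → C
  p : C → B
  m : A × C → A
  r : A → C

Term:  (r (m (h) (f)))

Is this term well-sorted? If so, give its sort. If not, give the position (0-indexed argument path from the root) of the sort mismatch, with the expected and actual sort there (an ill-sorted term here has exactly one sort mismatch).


    (h) : A
    (f) : C
  (m (h) (f)) : A
(r (m (h) (f))) : C

well-sorted; sort = C


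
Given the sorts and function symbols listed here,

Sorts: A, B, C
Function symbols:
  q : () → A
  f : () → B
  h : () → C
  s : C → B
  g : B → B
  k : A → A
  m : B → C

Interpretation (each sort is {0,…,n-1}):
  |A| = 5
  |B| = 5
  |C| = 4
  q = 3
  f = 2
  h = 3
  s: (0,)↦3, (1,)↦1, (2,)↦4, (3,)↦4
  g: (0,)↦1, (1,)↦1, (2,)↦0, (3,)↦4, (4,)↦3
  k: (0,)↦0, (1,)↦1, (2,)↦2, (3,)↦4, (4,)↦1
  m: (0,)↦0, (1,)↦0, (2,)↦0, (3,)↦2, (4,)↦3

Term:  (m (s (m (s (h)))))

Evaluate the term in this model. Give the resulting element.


  h = 3
  (s (h)) = s(3,) = 4
  (m (s (h))) = m(4,) = 3
  (s (m (s (h)))) = s(3,) = 4
  (m (s (m (s (h))))) = m(4,) = 3

value = 3


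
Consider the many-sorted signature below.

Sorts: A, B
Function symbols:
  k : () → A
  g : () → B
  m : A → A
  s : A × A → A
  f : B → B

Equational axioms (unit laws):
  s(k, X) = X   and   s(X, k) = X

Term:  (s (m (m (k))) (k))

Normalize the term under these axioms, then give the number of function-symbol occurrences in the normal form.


size = 3

1. (s (m (m (k))) (k))  →  (m (m (k)))
normal form: (m (m (k)))
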